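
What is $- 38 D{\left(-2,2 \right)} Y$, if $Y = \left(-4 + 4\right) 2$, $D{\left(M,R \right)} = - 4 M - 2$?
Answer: $0$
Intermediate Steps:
$D{\left(M,R \right)} = -2 - 4 M$
$Y = 0$ ($Y = 0 \cdot 2 = 0$)
$- 38 D{\left(-2,2 \right)} Y = - 38 \left(-2 - -8\right) 0 = - 38 \left(-2 + 8\right) 0 = \left(-38\right) 6 \cdot 0 = \left(-228\right) 0 = 0$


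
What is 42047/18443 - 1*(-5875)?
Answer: 108394672/18443 ≈ 5877.3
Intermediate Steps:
42047/18443 - 1*(-5875) = 42047*(1/18443) + 5875 = 42047/18443 + 5875 = 108394672/18443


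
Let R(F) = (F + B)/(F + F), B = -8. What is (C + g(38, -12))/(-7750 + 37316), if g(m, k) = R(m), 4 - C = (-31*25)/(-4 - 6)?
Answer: -1389/561754 ≈ -0.0024726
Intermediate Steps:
R(F) = (-8 + F)/(2*F) (R(F) = (F - 8)/(F + F) = (-8 + F)/((2*F)) = (-8 + F)*(1/(2*F)) = (-8 + F)/(2*F))
C = -147/2 (C = 4 - (-31*25)/(-4 - 6) = 4 - (-775)/(-10) = 4 - (-775)*(-1)/10 = 4 - 1*155/2 = 4 - 155/2 = -147/2 ≈ -73.500)
g(m, k) = (-8 + m)/(2*m)
(C + g(38, -12))/(-7750 + 37316) = (-147/2 + (½)*(-8 + 38)/38)/(-7750 + 37316) = (-147/2 + (½)*(1/38)*30)/29566 = (-147/2 + 15/38)*(1/29566) = -1389/19*1/29566 = -1389/561754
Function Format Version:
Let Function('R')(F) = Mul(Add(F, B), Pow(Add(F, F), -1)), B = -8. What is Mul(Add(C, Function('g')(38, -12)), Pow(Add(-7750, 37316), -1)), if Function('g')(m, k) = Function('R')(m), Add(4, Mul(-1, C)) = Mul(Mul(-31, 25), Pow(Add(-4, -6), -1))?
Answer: Rational(-1389, 561754) ≈ -0.0024726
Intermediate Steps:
Function('R')(F) = Mul(Rational(1, 2), Pow(F, -1), Add(-8, F)) (Function('R')(F) = Mul(Add(F, -8), Pow(Add(F, F), -1)) = Mul(Add(-8, F), Pow(Mul(2, F), -1)) = Mul(Add(-8, F), Mul(Rational(1, 2), Pow(F, -1))) = Mul(Rational(1, 2), Pow(F, -1), Add(-8, F)))
C = Rational(-147, 2) (C = Add(4, Mul(-1, Mul(Mul(-31, 25), Pow(Add(-4, -6), -1)))) = Add(4, Mul(-1, Mul(-775, Pow(-10, -1)))) = Add(4, Mul(-1, Mul(-775, Rational(-1, 10)))) = Add(4, Mul(-1, Rational(155, 2))) = Add(4, Rational(-155, 2)) = Rational(-147, 2) ≈ -73.500)
Function('g')(m, k) = Mul(Rational(1, 2), Pow(m, -1), Add(-8, m))
Mul(Add(C, Function('g')(38, -12)), Pow(Add(-7750, 37316), -1)) = Mul(Add(Rational(-147, 2), Mul(Rational(1, 2), Pow(38, -1), Add(-8, 38))), Pow(Add(-7750, 37316), -1)) = Mul(Add(Rational(-147, 2), Mul(Rational(1, 2), Rational(1, 38), 30)), Pow(29566, -1)) = Mul(Add(Rational(-147, 2), Rational(15, 38)), Rational(1, 29566)) = Mul(Rational(-1389, 19), Rational(1, 29566)) = Rational(-1389, 561754)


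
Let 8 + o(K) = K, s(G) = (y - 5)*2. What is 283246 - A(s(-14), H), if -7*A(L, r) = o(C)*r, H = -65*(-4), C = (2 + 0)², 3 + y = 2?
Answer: 1981682/7 ≈ 2.8310e+5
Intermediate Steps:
y = -1 (y = -3 + 2 = -1)
s(G) = -12 (s(G) = (-1 - 5)*2 = -6*2 = -12)
C = 4 (C = 2² = 4)
o(K) = -8 + K
H = 260
A(L, r) = 4*r/7 (A(L, r) = -(-8 + 4)*r/7 = -(-4)*r/7 = 4*r/7)
283246 - A(s(-14), H) = 283246 - 4*260/7 = 283246 - 1*1040/7 = 283246 - 1040/7 = 1981682/7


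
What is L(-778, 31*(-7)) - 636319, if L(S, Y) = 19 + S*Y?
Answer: -467474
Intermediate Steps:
L(-778, 31*(-7)) - 636319 = (19 - 24118*(-7)) - 636319 = (19 - 778*(-217)) - 636319 = (19 + 168826) - 636319 = 168845 - 636319 = -467474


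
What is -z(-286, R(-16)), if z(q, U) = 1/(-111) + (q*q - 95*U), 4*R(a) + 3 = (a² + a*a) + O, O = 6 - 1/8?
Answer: -247104505/3552 ≈ -69568.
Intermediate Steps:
O = 47/8 (O = 6 - 1*⅛ = 6 - ⅛ = 47/8 ≈ 5.8750)
R(a) = 23/32 + a²/2 (R(a) = -¾ + ((a² + a*a) + 47/8)/4 = -¾ + ((a² + a²) + 47/8)/4 = -¾ + (2*a² + 47/8)/4 = -¾ + (47/8 + 2*a²)/4 = -¾ + (47/32 + a²/2) = 23/32 + a²/2)
z(q, U) = -1/111 + q² - 95*U (z(q, U) = -1/111 + (q² - 95*U) = -1/111 + q² - 95*U)
-z(-286, R(-16)) = -(-1/111 + (-286)² - 95*(23/32 + (½)*(-16)²)) = -(-1/111 + 81796 - 95*(23/32 + (½)*256)) = -(-1/111 + 81796 - 95*(23/32 + 128)) = -(-1/111 + 81796 - 95*4119/32) = -(-1/111 + 81796 - 391305/32) = -1*247104505/3552 = -247104505/3552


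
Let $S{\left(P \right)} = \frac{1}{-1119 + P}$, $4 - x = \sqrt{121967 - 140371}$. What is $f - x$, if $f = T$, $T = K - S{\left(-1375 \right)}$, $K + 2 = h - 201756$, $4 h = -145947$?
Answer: $- \frac{1188384763}{4988} + 2 i \sqrt{4601} \approx -2.3825 \cdot 10^{5} + 135.66 i$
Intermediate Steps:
$h = - \frac{145947}{4}$ ($h = \frac{1}{4} \left(-145947\right) = - \frac{145947}{4} \approx -36487.0$)
$K = - \frac{952979}{4}$ ($K = -2 - \frac{952971}{4} = - \frac{952979}{4} \approx -2.3824 \cdot 10^{5}$)
$x = 4 - 2 i \sqrt{4601}$ ($x = 4 - \sqrt{121967 - 140371} = 4 - \sqrt{-18404} = 4 - 2 i \sqrt{4601} \approx 4.0 - 135.66 i$)
$T = - \frac{1188364811}{4988}$ ($T = - \frac{952979}{4} - \frac{1}{-1119 - 1375} = - \frac{952979}{4} - \frac{1}{-2494} = - \frac{952979}{4} - - \frac{1}{2494} = - \frac{952979}{4} + \frac{1}{2494} = - \frac{1188364811}{4988} \approx -2.3824 \cdot 10^{5}$)
$f = - \frac{1188364811}{4988} \approx -2.3824 \cdot 10^{5}$
$f - x = - \frac{1188364811}{4988} - \left(4 - 2 i \sqrt{4601}\right) = - \frac{1188384763}{4988} + 2 i \sqrt{4601}$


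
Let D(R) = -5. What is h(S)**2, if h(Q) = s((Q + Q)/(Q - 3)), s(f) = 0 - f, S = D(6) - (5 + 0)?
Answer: 400/169 ≈ 2.3669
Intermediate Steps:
S = -10 (S = -5 - (5 + 0) = -5 - 1*5 = -5 - 5 = -10)
s(f) = -f
h(Q) = -2*Q/(-3 + Q) (h(Q) = -(Q + Q)/(Q - 3) = -2*Q/(-3 + Q))
h(S)**2 = (-2*(-10)/(-3 - 10))**2 = (-2*(-10)/(-13))**2 = (-2*(-10)*(-1/13))**2 = (-20/13)**2 = 400/169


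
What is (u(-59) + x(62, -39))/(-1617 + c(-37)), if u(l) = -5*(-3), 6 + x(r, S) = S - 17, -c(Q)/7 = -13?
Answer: 47/1526 ≈ 0.030799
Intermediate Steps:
c(Q) = 91 (c(Q) = -7*(-13) = 91)
x(r, S) = -23 + S (x(r, S) = -6 + (S - 17) = -6 + (-17 + S) = -23 + S)
u(l) = 15
(u(-59) + x(62, -39))/(-1617 + c(-37)) = (15 + (-23 - 39))/(-1617 + 91) = (15 - 62)/(-1526) = -47*(-1/1526) = 47/1526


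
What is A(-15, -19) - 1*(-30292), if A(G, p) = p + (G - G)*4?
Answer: 30273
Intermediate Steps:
A(G, p) = p (A(G, p) = p + 0*4 = p + 0 = p)
A(-15, -19) - 1*(-30292) = -19 - 1*(-30292) = -19 + 30292 = 30273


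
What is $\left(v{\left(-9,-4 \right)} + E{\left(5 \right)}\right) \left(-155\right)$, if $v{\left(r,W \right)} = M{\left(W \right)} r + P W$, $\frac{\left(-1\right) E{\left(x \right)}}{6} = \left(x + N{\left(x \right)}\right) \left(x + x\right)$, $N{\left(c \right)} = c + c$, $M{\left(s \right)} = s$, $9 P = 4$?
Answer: $\frac{1207760}{9} \approx 1.342 \cdot 10^{5}$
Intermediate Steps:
$P = \frac{4}{9}$ ($P = \frac{1}{9} \cdot 4 = \frac{4}{9} \approx 0.44444$)
$N{\left(c \right)} = 2 c$
$E{\left(x \right)} = - 36 x^{2}$ ($E{\left(x \right)} = - 6 \left(x + 2 x\right) \left(x + x\right) = - 6 \cdot 3 x 2 x = - 6 \cdot 6 x^{2} = - 36 x^{2}$)
$v{\left(r,W \right)} = \frac{4 W}{9} + W r$ ($v{\left(r,W \right)} = W r + \frac{4 W}{9} = \frac{4 W}{9} + W r$)
$\left(v{\left(-9,-4 \right)} + E{\left(5 \right)}\right) \left(-155\right) = \left(\frac{1}{9} \left(-4\right) \left(4 + 9 \left(-9\right)\right) - 36 \cdot 5^{2}\right) \left(-155\right) = \left(\frac{1}{9} \left(-4\right) \left(4 - 81\right) - 900\right) \left(-155\right) = \left(\frac{1}{9} \left(-4\right) \left(-77\right) - 900\right) \left(-155\right) = \left(\frac{308}{9} - 900\right) \left(-155\right) = \left(- \frac{7792}{9}\right) \left(-155\right) = \frac{1207760}{9}$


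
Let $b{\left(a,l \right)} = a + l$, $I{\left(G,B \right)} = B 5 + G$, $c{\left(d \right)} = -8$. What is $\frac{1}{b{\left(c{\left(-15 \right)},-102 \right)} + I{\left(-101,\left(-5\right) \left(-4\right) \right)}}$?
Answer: $- \frac{1}{111} \approx -0.009009$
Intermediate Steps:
$I{\left(G,B \right)} = G + 5 B$ ($I{\left(G,B \right)} = 5 B + G = G + 5 B$)
$\frac{1}{b{\left(c{\left(-15 \right)},-102 \right)} + I{\left(-101,\left(-5\right) \left(-4\right) \right)}} = \frac{1}{\left(-8 - 102\right) - \left(101 - 5 \left(\left(-5\right) \left(-4\right)\right)\right)} = \frac{1}{-110 + \left(-101 + 5 \cdot 20\right)} = \frac{1}{-110 + \left(-101 + 100\right)} = \frac{1}{-110 - 1} = \frac{1}{-111} = - \frac{1}{111}$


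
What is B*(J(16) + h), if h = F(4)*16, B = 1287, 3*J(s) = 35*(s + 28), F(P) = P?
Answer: 743028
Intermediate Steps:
J(s) = 980/3 + 35*s/3 (J(s) = (35*(s + 28))/3 = (35*(28 + s))/3 = (980 + 35*s)/3 = 980/3 + 35*s/3)
h = 64 (h = 4*16 = 64)
B*(J(16) + h) = 1287*((980/3 + (35/3)*16) + 64) = 1287*((980/3 + 560/3) + 64) = 1287*(1540/3 + 64) = 1287*(1732/3) = 743028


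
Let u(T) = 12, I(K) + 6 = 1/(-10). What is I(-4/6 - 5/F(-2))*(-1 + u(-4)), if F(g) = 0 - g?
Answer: -671/10 ≈ -67.100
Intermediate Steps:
F(g) = -g
I(K) = -61/10 (I(K) = -6 + 1/(-10) = -6 - ⅒ = -61/10)
I(-4/6 - 5/F(-2))*(-1 + u(-4)) = -61*(-1 + 12)/10 = -61/10*11 = -671/10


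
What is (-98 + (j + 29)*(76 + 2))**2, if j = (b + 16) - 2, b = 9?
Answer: 15665764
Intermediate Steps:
j = 23 (j = (9 + 16) - 2 = 25 - 2 = 23)
(-98 + (j + 29)*(76 + 2))**2 = (-98 + (23 + 29)*(76 + 2))**2 = (-98 + 52*78)**2 = (-98 + 4056)**2 = 3958**2 = 15665764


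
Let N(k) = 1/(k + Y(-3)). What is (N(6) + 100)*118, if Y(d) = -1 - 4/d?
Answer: 224554/19 ≈ 11819.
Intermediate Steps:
N(k) = 1/(⅓ + k) (N(k) = 1/(k + (-4 - 1*(-3))/(-3)) = 1/(k - (-4 + 3)/3) = 1/(k - ⅓*(-1)) = 1/(k + ⅓) = 1/(⅓ + k))
(N(6) + 100)*118 = (3/(1 + 3*6) + 100)*118 = (3/(1 + 18) + 100)*118 = (3/19 + 100)*118 = (1903/19)*118 = 224554/19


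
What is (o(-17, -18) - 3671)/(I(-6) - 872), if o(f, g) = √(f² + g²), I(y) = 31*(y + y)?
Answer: 3671/1244 - √613/1244 ≈ 2.9311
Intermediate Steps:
I(y) = 62*y (I(y) = 31*(2*y) = 62*y)
(o(-17, -18) - 3671)/(I(-6) - 872) = (√((-17)² + (-18)²) - 3671)/(62*(-6) - 872) = (√(289 + 324) - 3671)/(-372 - 872) = (√613 - 3671)/(-1244) = (-3671 + √613)*(-1/1244) = 3671/1244 - √613/1244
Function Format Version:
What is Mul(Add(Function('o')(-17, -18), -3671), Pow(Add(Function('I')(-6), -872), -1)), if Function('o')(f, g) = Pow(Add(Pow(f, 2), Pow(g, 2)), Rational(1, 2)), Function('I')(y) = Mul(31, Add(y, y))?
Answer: Add(Rational(3671, 1244), Mul(Rational(-1, 1244), Pow(613, Rational(1, 2)))) ≈ 2.9311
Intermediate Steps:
Function('I')(y) = Mul(62, y) (Function('I')(y) = Mul(31, Mul(2, y)) = Mul(62, y))
Mul(Add(Function('o')(-17, -18), -3671), Pow(Add(Function('I')(-6), -872), -1)) = Mul(Add(Pow(Add(Pow(-17, 2), Pow(-18, 2)), Rational(1, 2)), -3671), Pow(Add(Mul(62, -6), -872), -1)) = Mul(Add(Pow(Add(289, 324), Rational(1, 2)), -3671), Pow(Add(-372, -872), -1)) = Mul(Add(Pow(613, Rational(1, 2)), -3671), Pow(-1244, -1)) = Mul(Add(-3671, Pow(613, Rational(1, 2))), Rational(-1, 1244)) = Add(Rational(3671, 1244), Mul(Rational(-1, 1244), Pow(613, Rational(1, 2))))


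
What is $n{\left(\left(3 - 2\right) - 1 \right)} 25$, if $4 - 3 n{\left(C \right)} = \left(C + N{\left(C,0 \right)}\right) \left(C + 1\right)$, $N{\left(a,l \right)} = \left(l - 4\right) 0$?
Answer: $\frac{100}{3} \approx 33.333$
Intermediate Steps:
$N{\left(a,l \right)} = 0$ ($N{\left(a,l \right)} = \left(-4 + l\right) 0 = 0$)
$n{\left(C \right)} = \frac{4}{3} - \frac{C \left(1 + C\right)}{3}$ ($n{\left(C \right)} = \frac{4}{3} - \frac{\left(C + 0\right) \left(C + 1\right)}{3} = \frac{4}{3} - \frac{C \left(1 + C\right)}{3}$)
$n{\left(\left(3 - 2\right) - 1 \right)} 25 = \left(\frac{4}{3} - \frac{\left(3 - 2\right) - 1}{3} - \frac{\left(\left(3 - 2\right) - 1\right)^{2}}{3}\right) 25 = \left(\frac{4}{3} - \frac{1 - 1}{3} - \frac{\left(1 - 1\right)^{2}}{3}\right) 25 = \left(\frac{4}{3} - 0 - \frac{0^{2}}{3}\right) 25 = \left(\frac{4}{3} + 0 - 0\right) 25 = \left(\frac{4}{3} + 0 + 0\right) 25 = \frac{4}{3} \cdot 25 = \frac{100}{3}$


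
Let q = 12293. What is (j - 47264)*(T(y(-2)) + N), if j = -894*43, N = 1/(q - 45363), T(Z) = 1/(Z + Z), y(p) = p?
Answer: 708660061/33070 ≈ 21429.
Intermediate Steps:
T(Z) = 1/(2*Z)
N = -1/33070 (N = 1/(12293 - 45363) = 1/(-33070) = -1/33070 ≈ -3.0239e-5)
j = -38442
(j - 47264)*(T(y(-2)) + N) = (-38442 - 47264)*((½)/(-2) - 1/33070) = -85706*((½)*(-½) - 1/33070) = -85706*(-¼ - 1/33070) = -85706*(-16537/66140) = 708660061/33070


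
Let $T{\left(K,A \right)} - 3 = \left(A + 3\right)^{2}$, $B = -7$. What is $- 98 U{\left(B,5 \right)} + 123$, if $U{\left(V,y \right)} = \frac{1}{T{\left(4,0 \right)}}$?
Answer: $\frac{689}{6} \approx 114.83$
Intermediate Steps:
$T{\left(K,A \right)} = 3 + \left(3 + A\right)^{2}$ ($T{\left(K,A \right)} = 3 + \left(A + 3\right)^{2} = 3 + \left(3 + A\right)^{2}$)
$U{\left(V,y \right)} = \frac{1}{12}$ ($U{\left(V,y \right)} = \frac{1}{3 + \left(3 + 0\right)^{2}} = \frac{1}{3 + 3^{2}} = \frac{1}{3 + 9} = \frac{1}{12}$)
$- 98 U{\left(B,5 \right)} + 123 = \left(-98\right) \frac{1}{12} + 123 = - \frac{49}{6} + 123 = \frac{689}{6}$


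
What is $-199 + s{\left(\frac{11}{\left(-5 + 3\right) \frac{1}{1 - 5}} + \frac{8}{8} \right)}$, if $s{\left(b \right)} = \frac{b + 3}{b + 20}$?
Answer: $- \frac{8531}{43} \approx -198.4$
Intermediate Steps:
$s{\left(b \right)} = \frac{3 + b}{20 + b}$
$-199 + s{\left(\frac{11}{\left(-5 + 3\right) \frac{1}{1 - 5}} + \frac{8}{8} \right)} = -199 + \frac{3 + \left(\frac{11}{\left(-5 + 3\right) \frac{1}{1 - 5}} + \frac{8}{8}\right)}{20 + \left(\frac{11}{\left(-5 + 3\right) \frac{1}{1 - 5}} + \frac{8}{8}\right)} = -199 + \frac{3 + \left(\frac{11}{\left(-2\right) \frac{1}{-4}} + 8 \cdot \frac{1}{8}\right)}{20 + \left(\frac{11}{\left(-2\right) \frac{1}{-4}} + 8 \cdot \frac{1}{8}\right)} = -199 + \frac{3 + \left(\frac{11}{\left(-2\right) \left(- \frac{1}{4}\right)} + 1\right)}{20 + \left(\frac{11}{\left(-2\right) \left(- \frac{1}{4}\right)} + 1\right)} = -199 + \frac{3 + \left(11 \frac{1}{\frac{1}{2}} + 1\right)}{20 + \left(11 \frac{1}{\frac{1}{2}} + 1\right)} = -199 + \frac{3 + \left(11 \cdot 2 + 1\right)}{20 + \left(11 \cdot 2 + 1\right)} = -199 + \frac{3 + \left(22 + 1\right)}{20 + \left(22 + 1\right)} = -199 + \frac{3 + 23}{20 + 23} = -199 + \frac{1}{43} \cdot 26 = -199 + \frac{26}{43} = - \frac{8531}{43}$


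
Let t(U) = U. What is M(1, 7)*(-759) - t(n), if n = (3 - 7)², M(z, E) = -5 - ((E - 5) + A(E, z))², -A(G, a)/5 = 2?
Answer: 52355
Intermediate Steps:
A(G, a) = -10 (A(G, a) = -5*2 = -10)
M(z, E) = -5 - (-15 + E)² (M(z, E) = -5 - ((E - 5) - 10)² = -5 - ((-5 + E) - 10)² = -5 - (-15 + E)²)
n = 16 (n = (-4)² = 16)
M(1, 7)*(-759) - t(n) = (-5 - (-15 + 7)²)*(-759) - 1*16 = (-5 - 1*(-8)²)*(-759) - 16 = (-5 - 1*64)*(-759) - 16 = (-5 - 64)*(-759) - 16 = -69*(-759) - 16 = 52371 - 16 = 52355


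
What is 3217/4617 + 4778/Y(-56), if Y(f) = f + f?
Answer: -10849861/258552 ≈ -41.964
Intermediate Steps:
Y(f) = 2*f
3217/4617 + 4778/Y(-56) = 3217/4617 + 4778/((2*(-56))) = 3217*(1/4617) + 4778/(-112) = 3217/4617 + 4778*(-1/112) = 3217/4617 - 2389/56 = -10849861/258552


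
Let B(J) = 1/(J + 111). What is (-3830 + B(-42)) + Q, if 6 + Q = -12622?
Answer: -1135601/69 ≈ -16458.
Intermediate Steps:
Q = -12628 (Q = -6 - 12622 = -12628)
B(J) = 1/(111 + J)
(-3830 + B(-42)) + Q = (-3830 + 1/(111 - 42)) - 12628 = (-3830 + 1/69) - 12628 = -264269/69 - 12628 = -1135601/69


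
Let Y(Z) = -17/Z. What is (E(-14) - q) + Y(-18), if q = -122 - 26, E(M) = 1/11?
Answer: 29509/198 ≈ 149.04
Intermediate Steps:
E(M) = 1/11
q = -148
(E(-14) - q) + Y(-18) = (1/11 - 1*(-148)) - 17/(-18) = (1/11 + 148) - 17*(-1/18) = 1629/11 + 17/18 = 29509/198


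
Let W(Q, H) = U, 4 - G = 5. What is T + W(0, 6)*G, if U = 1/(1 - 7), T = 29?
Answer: 175/6 ≈ 29.167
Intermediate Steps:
G = -1 (G = 4 - 1*5 = 4 - 5 = -1)
U = -⅙ (U = 1/(-6) = -⅙ ≈ -0.16667)
W(Q, H) = -⅙
T + W(0, 6)*G = 29 - ⅙*(-1) = 29 + ⅙ = 175/6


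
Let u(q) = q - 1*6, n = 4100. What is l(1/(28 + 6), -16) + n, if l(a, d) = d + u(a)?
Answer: 138653/34 ≈ 4078.0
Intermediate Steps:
u(q) = -6 + q (u(q) = q - 6 = -6 + q)
l(a, d) = -6 + a + d (l(a, d) = d + (-6 + a) = -6 + a + d)
l(1/(28 + 6), -16) + n = (-6 + 1/(28 + 6) - 16) + 4100 = (-6 + 1/34 - 16) + 4100 = -747/34 + 4100 = 138653/34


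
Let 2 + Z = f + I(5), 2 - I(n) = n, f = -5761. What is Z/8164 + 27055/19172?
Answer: 27582817/39130052 ≈ 0.70490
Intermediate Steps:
I(n) = 2 - n
Z = -5766 (Z = -2 + (-5761 + (2 - 1*5)) = -2 + (-5761 + (2 - 5)) = -2 + (-5761 - 3) = -2 - 5764 = -5766)
Z/8164 + 27055/19172 = -5766/8164 + 27055/19172 = -5766*1/8164 + 27055*(1/19172) = -2883/4082 + 27055/19172 = 27582817/39130052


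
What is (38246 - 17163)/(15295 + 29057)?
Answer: 21083/44352 ≈ 0.47536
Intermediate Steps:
(38246 - 17163)/(15295 + 29057) = 21083/44352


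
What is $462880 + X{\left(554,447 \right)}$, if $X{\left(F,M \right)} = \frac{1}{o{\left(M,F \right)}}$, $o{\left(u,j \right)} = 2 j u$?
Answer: $\frac{229253354881}{495276} \approx 4.6288 \cdot 10^{5}$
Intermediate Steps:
$o{\left(u,j \right)} = 2 j u$
$X{\left(F,M \right)} = \frac{1}{2 F M}$
$462880 + X{\left(554,447 \right)} = 462880 + \frac{1}{2 \cdot 554 \cdot 447} = 462880 + \frac{1}{2} \cdot \frac{1}{554} \cdot \frac{1}{447} = 462880 + \frac{1}{495276} = \frac{229253354881}{495276}$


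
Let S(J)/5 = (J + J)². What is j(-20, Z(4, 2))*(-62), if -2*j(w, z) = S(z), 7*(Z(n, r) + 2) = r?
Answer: 89280/49 ≈ 1822.0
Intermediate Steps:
Z(n, r) = -2 + r/7
S(J) = 20*J² (S(J) = 5*(J + J)² = 5*(2*J)² = 5*(4*J²) = 20*J²)
j(w, z) = -10*z²
j(-20, Z(4, 2))*(-62) = -10*(-2 + (⅐)*2)²*(-62) = -10*(-2 + 2/7)²*(-62) = -10*(-12/7)²*(-62) = -10*144/49*(-62) = -1440/49*(-62) = 89280/49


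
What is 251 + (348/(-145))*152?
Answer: -569/5 ≈ -113.80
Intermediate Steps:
251 + (348/(-145))*152 = 251 + (348*(-1/145))*152 = 251 - 12/5*152 = 251 - 1824/5 = -569/5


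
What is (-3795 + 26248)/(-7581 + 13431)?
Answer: 22453/5850 ≈ 3.8381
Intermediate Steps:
(-3795 + 26248)/(-7581 + 13431) = 22453/5850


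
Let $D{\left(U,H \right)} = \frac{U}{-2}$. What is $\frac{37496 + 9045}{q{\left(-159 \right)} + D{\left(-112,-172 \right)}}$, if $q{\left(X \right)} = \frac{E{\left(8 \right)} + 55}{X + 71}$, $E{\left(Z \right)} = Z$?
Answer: $\frac{4095608}{4865} \approx 841.85$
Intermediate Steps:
$D{\left(U,H \right)} = - \frac{U}{2}$ ($D{\left(U,H \right)} = U \left(- \frac{1}{2}\right) = - \frac{U}{2}$)
$q{\left(X \right)} = \frac{63}{71 + X}$ ($q{\left(X \right)} = \frac{8 + 55}{X + 71} = \frac{63}{71 + X}$)
$\frac{37496 + 9045}{q{\left(-159 \right)} + D{\left(-112,-172 \right)}} = \frac{37496 + 9045}{\frac{63}{71 - 159} - -56} = \frac{46541}{\frac{63}{-88} + 56} = \frac{46541}{63 \left(- \frac{1}{88}\right) + 56} = \frac{46541}{- \frac{63}{88} + 56} = \frac{46541}{\frac{4865}{88}} = 46541 \cdot \frac{88}{4865} = \frac{4095608}{4865}$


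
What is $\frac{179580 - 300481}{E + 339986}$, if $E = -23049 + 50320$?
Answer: $- \frac{10991}{33387} \approx -0.3292$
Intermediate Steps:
$E = 27271$
$\frac{179580 - 300481}{E + 339986} = \frac{179580 - 300481}{27271 + 339986} = - \frac{120901}{367257} = \left(-120901\right) \frac{1}{367257} = - \frac{10991}{33387}$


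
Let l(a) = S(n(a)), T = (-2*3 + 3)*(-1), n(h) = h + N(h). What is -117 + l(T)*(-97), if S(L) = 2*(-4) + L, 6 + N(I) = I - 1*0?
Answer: 659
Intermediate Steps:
N(I) = -6 + I (N(I) = -6 + (I - 1*0) = -6 + (I + 0) = -6 + I)
n(h) = -6 + 2*h (n(h) = h + (-6 + h) = -6 + 2*h)
T = 3 (T = (-6 + 3)*(-1) = -3*(-1) = 3)
S(L) = -8 + L
l(a) = -14 + 2*a (l(a) = -8 + (-6 + 2*a) = -14 + 2*a)
-117 + l(T)*(-97) = -117 + (-14 + 2*3)*(-97) = -117 + (-14 + 6)*(-97) = -117 - 8*(-97) = -117 + 776 = 659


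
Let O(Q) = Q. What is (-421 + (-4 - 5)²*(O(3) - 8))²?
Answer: 682276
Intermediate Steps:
(-421 + (-4 - 5)²*(O(3) - 8))² = (-421 + (-4 - 5)²*(3 - 8))² = (-421 + (-9)²*(-5))² = (-421 + 81*(-5))² = (-421 - 405)² = (-826)² = 682276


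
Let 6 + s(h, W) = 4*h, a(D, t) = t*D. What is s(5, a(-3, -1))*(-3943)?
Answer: -55202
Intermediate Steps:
a(D, t) = D*t
s(h, W) = -6 + 4*h
s(5, a(-3, -1))*(-3943) = (-6 + 4*5)*(-3943) = (-6 + 20)*(-3943) = 14*(-3943) = -55202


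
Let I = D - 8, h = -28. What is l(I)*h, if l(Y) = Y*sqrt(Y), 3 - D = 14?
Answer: 532*I*sqrt(19) ≈ 2318.9*I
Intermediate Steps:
D = -11 (D = 3 - 1*14 = 3 - 14 = -11)
I = -19 (I = -11 - 8 = -19)
l(Y) = Y**(3/2)
l(I)*h = (-19)**(3/2)*(-28) = -19*I*sqrt(19)*(-28) = 532*I*sqrt(19)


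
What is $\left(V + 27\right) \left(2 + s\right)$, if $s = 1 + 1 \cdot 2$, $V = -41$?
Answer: $-70$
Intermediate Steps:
$s = 3$ ($s = 1 + 2 = 3$)
$\left(V + 27\right) \left(2 + s\right) = \left(-41 + 27\right) \left(2 + 3\right) = \left(-14\right) 5 = -70$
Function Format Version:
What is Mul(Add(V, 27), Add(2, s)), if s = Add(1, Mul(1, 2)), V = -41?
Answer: -70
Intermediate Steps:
s = 3 (s = Add(1, 2) = 3)
Mul(Add(V, 27), Add(2, s)) = Mul(Add(-41, 27), Add(2, 3)) = Mul(-14, 5) = -70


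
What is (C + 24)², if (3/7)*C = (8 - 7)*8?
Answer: 16384/9 ≈ 1820.4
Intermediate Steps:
C = 56/3 (C = 7*((8 - 7)*8)/3 = 7*(1*8)/3 = (7/3)*8 = 56/3 ≈ 18.667)
(C + 24)² = (56/3 + 24)² = (128/3)² = 16384/9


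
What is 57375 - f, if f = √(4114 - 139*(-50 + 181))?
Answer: 57375 - I*√14095 ≈ 57375.0 - 118.72*I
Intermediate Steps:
f = I*√14095 (f = √(4114 - 139*131) = √(4114 - 18209) = √(-14095) = I*√14095 ≈ 118.72*I)
57375 - f = 57375 - I*√14095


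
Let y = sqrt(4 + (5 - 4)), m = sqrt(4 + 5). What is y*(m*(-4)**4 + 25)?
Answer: 793*sqrt(5) ≈ 1773.2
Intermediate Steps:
m = 3 (m = sqrt(9) = 3)
y = sqrt(5) (y = sqrt(4 + 1) = sqrt(5) ≈ 2.2361)
y*(m*(-4)**4 + 25) = sqrt(5)*(3*(-4)**4 + 25) = sqrt(5)*(3*256 + 25) = sqrt(5)*(768 + 25) = sqrt(5)*793 = 793*sqrt(5)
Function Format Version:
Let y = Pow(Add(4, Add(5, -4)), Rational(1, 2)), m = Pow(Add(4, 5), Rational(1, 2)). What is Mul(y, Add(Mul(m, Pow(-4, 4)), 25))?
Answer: Mul(793, Pow(5, Rational(1, 2))) ≈ 1773.2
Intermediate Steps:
m = 3 (m = Pow(9, Rational(1, 2)) = 3)
y = Pow(5, Rational(1, 2)) (y = Pow(Add(4, 1), Rational(1, 2)) = Pow(5, Rational(1, 2)) ≈ 2.2361)
Mul(y, Add(Mul(m, Pow(-4, 4)), 25)) = Mul(Pow(5, Rational(1, 2)), Add(Mul(3, Pow(-4, 4)), 25)) = Mul(Pow(5, Rational(1, 2)), Add(Mul(3, 256), 25)) = Mul(Pow(5, Rational(1, 2)), Add(768, 25)) = Mul(Pow(5, Rational(1, 2)), 793) = Mul(793, Pow(5, Rational(1, 2)))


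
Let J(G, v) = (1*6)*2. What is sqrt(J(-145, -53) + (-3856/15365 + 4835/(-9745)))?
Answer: sqrt(10091432269244585)/29946385 ≈ 3.3545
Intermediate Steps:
J(G, v) = 12 (J(G, v) = 6*2 = 12)
sqrt(J(-145, -53) + (-3856/15365 + 4835/(-9745))) = sqrt(12 + (-3856/15365 + 4835/(-9745))) = sqrt(12 + (-3856*1/15365 + 4835*(-1/9745))) = sqrt(12 + (-3856/15365 - 967/1949)) = sqrt(12 - 22373299/29946385) = sqrt(336983321/29946385) = sqrt(10091432269244585)/29946385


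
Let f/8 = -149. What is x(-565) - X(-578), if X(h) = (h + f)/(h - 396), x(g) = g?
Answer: -276040/487 ≈ -566.82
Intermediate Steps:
f = -1192 (f = 8*(-149) = -1192)
X(h) = (-1192 + h)/(-396 + h) (X(h) = (h - 1192)/(h - 396) = (-1192 + h)/(-396 + h))
x(-565) - X(-578) = -565 - (-1192 - 578)/(-396 - 578) = -565 - (-1770)/(-974) = -565 - (-1)*(-1770)/974 = -565 - 1*885/487 = -565 - 885/487 = -276040/487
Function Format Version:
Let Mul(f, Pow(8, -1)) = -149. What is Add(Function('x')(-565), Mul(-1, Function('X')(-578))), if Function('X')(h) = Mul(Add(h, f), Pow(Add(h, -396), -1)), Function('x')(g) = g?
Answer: Rational(-276040, 487) ≈ -566.82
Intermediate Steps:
f = -1192 (f = Mul(8, -149) = -1192)
Function('X')(h) = Mul(Pow(Add(-396, h), -1), Add(-1192, h)) (Function('X')(h) = Mul(Add(h, -1192), Pow(Add(h, -396), -1)) = Mul(Add(-1192, h), Pow(Add(-396, h), -1)) = Mul(Pow(Add(-396, h), -1), Add(-1192, h)))
Add(Function('x')(-565), Mul(-1, Function('X')(-578))) = Add(-565, Mul(-1, Mul(Pow(Add(-396, -578), -1), Add(-1192, -578)))) = Add(-565, Mul(-1, Mul(Pow(-974, -1), -1770))) = Add(-565, Mul(-1, Mul(Rational(-1, 974), -1770))) = Add(-565, Mul(-1, Rational(885, 487))) = Add(-565, Rational(-885, 487)) = Rational(-276040, 487)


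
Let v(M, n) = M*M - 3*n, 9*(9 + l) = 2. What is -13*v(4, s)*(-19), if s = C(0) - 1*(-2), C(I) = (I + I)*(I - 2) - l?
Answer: -12103/3 ≈ -4034.3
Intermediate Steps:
l = -79/9 (l = -9 + (⅑)*2 = -9 + 2/9 = -79/9 ≈ -8.7778)
C(I) = 79/9 + 2*I*(-2 + I) (C(I) = (I + I)*(I - 2) - 1*(-79/9) = (2*I)*(-2 + I) + 79/9 = 2*I*(-2 + I) + 79/9 = 79/9 + 2*I*(-2 + I))
s = 97/9 (s = (79/9 - 4*0 + 2*0²) - 1*(-2) = (79/9 + 0 + 2*0) + 2 = (79/9 + 0 + 0) + 2 = 79/9 + 2 = 97/9 ≈ 10.778)
v(M, n) = M² - 3*n
-13*v(4, s)*(-19) = -13*(4² - 3*97/9)*(-19) = -13*(16 - 97/3)*(-19) = -13*(-49/3)*(-19) = (637/3)*(-19) = -12103/3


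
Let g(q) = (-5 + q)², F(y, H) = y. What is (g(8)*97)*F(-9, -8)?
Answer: -7857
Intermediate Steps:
(g(8)*97)*F(-9, -8) = ((-5 + 8)²*97)*(-9) = (3²*97)*(-9) = (9*97)*(-9) = 873*(-9) = -7857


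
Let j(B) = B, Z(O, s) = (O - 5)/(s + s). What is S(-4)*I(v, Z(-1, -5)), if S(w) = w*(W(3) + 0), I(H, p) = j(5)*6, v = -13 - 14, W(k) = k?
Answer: -360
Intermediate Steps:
Z(O, s) = (-5 + O)/(2*s) (Z(O, s) = (-5 + O)/((2*s)) = (-5 + O)*(1/(2*s)) = (-5 + O)/(2*s))
v = -27
I(H, p) = 30 (I(H, p) = 5*6 = 30)
S(w) = 3*w (S(w) = w*(3 + 0) = w*3 = 3*w)
S(-4)*I(v, Z(-1, -5)) = (3*(-4))*30 = -12*30 = -360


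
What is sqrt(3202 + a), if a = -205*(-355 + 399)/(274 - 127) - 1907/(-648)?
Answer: sqrt(199630054)/252 ≈ 56.068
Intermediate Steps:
a = -1854877/31752 (a = -205/(147/44) - 1907*(-1/648) = -205/(147*(1/44)) + 1907/648 = -205/147/44 + 1907/648 = -205*44/147 + 1907/648 = -9020/147 + 1907/648 = -1854877/31752 ≈ -58.418)
sqrt(3202 + a) = sqrt(3202 - 1854877/31752) = sqrt(99815027/31752) = sqrt(199630054)/252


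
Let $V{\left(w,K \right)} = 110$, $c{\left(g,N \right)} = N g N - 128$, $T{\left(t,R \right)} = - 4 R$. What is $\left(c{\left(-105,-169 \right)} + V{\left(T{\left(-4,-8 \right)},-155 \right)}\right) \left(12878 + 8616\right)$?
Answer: $-64458850962$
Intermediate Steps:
$c{\left(g,N \right)} = -128 + g N^{2}$ ($c{\left(g,N \right)} = g N^{2} - 128 = -128 + g N^{2}$)
$\left(c{\left(-105,-169 \right)} + V{\left(T{\left(-4,-8 \right)},-155 \right)}\right) \left(12878 + 8616\right) = \left(\left(-128 - 105 \left(-169\right)^{2}\right) + 110\right) \left(12878 + 8616\right) = \left(\left(-128 - 2998905\right) + 110\right) 21494 = \left(-2999033 + 110\right) 21494 = \left(-2998923\right) 21494 = -64458850962$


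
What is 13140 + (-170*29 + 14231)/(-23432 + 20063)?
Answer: 44259359/3369 ≈ 13137.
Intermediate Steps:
13140 + (-170*29 + 14231)/(-23432 + 20063) = 13140 + (-4930 + 14231)/(-3369) = 13140 + 9301*(-1/3369) = 13140 - 9301/3369 = 44259359/3369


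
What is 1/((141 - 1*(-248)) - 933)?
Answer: -1/544 ≈ -0.0018382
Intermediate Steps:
1/((141 - 1*(-248)) - 933) = 1/((141 + 248) - 933) = 1/(389 - 933) = 1/(-544) = -1/544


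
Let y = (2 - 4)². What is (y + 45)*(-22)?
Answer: -1078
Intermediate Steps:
y = 4 (y = (-2)² = 4)
(y + 45)*(-22) = (4 + 45)*(-22) = 49*(-22) = -1078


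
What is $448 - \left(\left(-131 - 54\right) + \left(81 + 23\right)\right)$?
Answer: $529$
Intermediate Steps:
$448 - \left(\left(-131 - 54\right) + \left(81 + 23\right)\right) = 448 - \left(-185 + 104\right) = 448 - -81 = 448 + 81 = 529$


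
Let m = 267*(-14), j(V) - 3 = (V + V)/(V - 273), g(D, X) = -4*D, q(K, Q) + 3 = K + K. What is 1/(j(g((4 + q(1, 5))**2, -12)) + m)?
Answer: -103/384681 ≈ -0.00026775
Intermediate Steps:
q(K, Q) = -3 + 2*K (q(K, Q) = -3 + (K + K) = -3 + 2*K)
j(V) = 3 + 2*V/(-273 + V) (j(V) = 3 + (V + V)/(V - 273) = 3 + (2*V)/(-273 + V) = 3 + 2*V/(-273 + V))
m = -3738
1/(j(g((4 + q(1, 5))**2, -12)) + m) = 1/((-819 + 5*(-4*(4 + (-3 + 2*1))**2))/(-273 - 4*(4 + (-3 + 2*1))**2) - 3738) = 1/((-819 + 5*(-4*(4 + (-3 + 2))**2))/(-273 - 4*(4 + (-3 + 2))**2) - 3738) = 1/((-819 + 5*(-4*(4 - 1)**2))/(-273 - 4*(4 - 1)**2) - 3738) = 1/((-819 + 5*(-4*3**2))/(-273 - 4*3**2) - 3738) = 1/((-819 + 5*(-4*9))/(-273 - 4*9) - 3738) = 1/((-819 + 5*(-36))/(-273 - 36) - 3738) = 1/((-819 - 180)/(-309) - 3738) = 1/(-1/309*(-999) - 3738) = 1/(333/103 - 3738) = 1/(-384681/103) = -103/384681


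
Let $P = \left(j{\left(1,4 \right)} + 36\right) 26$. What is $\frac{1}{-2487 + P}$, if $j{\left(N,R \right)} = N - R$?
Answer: $- \frac{1}{1629} \approx -0.00061387$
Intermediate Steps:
$P = 858$ ($P = \left(\left(1 - 4\right) + 36\right) 26 = \left(-3 + 36\right) 26 = 33 \cdot 26 = 858$)
$\frac{1}{-2487 + P} = \frac{1}{-2487 + 858} = \frac{1}{-1629} = - \frac{1}{1629}$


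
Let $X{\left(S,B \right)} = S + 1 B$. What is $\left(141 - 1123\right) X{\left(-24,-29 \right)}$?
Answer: $52046$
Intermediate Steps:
$X{\left(S,B \right)} = B + S$ ($X{\left(S,B \right)} = S + B = B + S$)
$\left(141 - 1123\right) X{\left(-24,-29 \right)} = \left(141 - 1123\right) \left(-29 - 24\right) = \left(-982\right) \left(-53\right) = 52046$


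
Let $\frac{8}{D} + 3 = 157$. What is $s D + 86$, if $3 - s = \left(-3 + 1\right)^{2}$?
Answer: $\frac{6618}{77} \approx 85.948$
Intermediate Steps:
$D = \frac{4}{77}$ ($D = \frac{8}{-3 + 157} = \frac{8}{154} = 8 \cdot \frac{1}{154} = \frac{4}{77} \approx 0.051948$)
$s = -1$ ($s = 3 - \left(-3 + 1\right)^{2} = 3 - \left(-2\right)^{2} = 3 - 4 = -1$)
$s D + 86 = \left(-1\right) \frac{4}{77} + 86 = - \frac{4}{77} + 86 = \frac{6618}{77}$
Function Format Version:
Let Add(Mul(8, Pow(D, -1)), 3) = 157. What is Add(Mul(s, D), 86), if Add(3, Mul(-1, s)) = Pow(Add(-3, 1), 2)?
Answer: Rational(6618, 77) ≈ 85.948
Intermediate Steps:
D = Rational(4, 77) (D = Mul(8, Pow(Add(-3, 157), -1)) = Mul(8, Pow(154, -1)) = Mul(8, Rational(1, 154)) = Rational(4, 77) ≈ 0.051948)
s = -1 (s = Add(3, Mul(-1, Pow(Add(-3, 1), 2))) = Add(3, Mul(-1, Pow(-2, 2))) = Add(3, Mul(-1, 4)) = Add(3, -4) = -1)
Add(Mul(s, D), 86) = Add(Mul(-1, Rational(4, 77)), 86) = Add(Rational(-4, 77), 86) = Rational(6618, 77)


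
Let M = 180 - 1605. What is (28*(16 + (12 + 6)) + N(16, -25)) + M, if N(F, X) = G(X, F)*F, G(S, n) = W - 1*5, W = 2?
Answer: -521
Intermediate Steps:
G(S, n) = -3 (G(S, n) = 2 - 1*5 = 2 - 5 = -3)
N(F, X) = -3*F
M = -1425
(28*(16 + (12 + 6)) + N(16, -25)) + M = (28*(16 + (12 + 6)) - 3*16) - 1425 = (28*(16 + 18) - 48) - 1425 = (28*34 - 48) - 1425 = (952 - 48) - 1425 = 904 - 1425 = -521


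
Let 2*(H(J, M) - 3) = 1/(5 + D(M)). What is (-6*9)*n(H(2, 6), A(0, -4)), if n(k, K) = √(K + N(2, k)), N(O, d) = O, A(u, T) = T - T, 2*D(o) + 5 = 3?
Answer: -54*√2 ≈ -76.368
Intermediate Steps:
D(o) = -1 (D(o) = -5/2 + (½)*3 = -5/2 + 3/2 = -1)
A(u, T) = 0
H(J, M) = 25/8 (H(J, M) = 3 + 1/(2*(5 - 1)) = 3 + (½)/4 = 3 + (½)*(¼) = 3 + ⅛ = 25/8)
n(k, K) = √(2 + K) (n(k, K) = √(K + 2) = √(2 + K))
(-6*9)*n(H(2, 6), A(0, -4)) = (-6*9)*√(2 + 0) = -54*√2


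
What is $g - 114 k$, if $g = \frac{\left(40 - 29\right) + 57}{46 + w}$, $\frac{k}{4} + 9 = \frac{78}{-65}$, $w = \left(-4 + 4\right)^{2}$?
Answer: $\frac{535058}{115} \approx 4652.7$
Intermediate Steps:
$w = 0$ ($w = 0^{2} = 0$)
$k = - \frac{204}{5}$ ($k = -36 + 4 \frac{78}{-65} = -36 + 4 \cdot 78 \left(- \frac{1}{65}\right) = -36 + 4 \left(- \frac{6}{5}\right) = -36 - \frac{24}{5} = - \frac{204}{5} \approx -40.8$)
$g = \frac{34}{23}$ ($g = \frac{\left(40 - 29\right) + 57}{46 + 0} = \frac{\left(40 - 29\right) + 57}{46} = \left(11 + 57\right) \frac{1}{46} = 68 \cdot \frac{1}{46} = \frac{34}{23} \approx 1.4783$)
$g - 114 k = \frac{34}{23} - - \frac{23256}{5} = \frac{34}{23} + \frac{23256}{5} = \frac{535058}{115}$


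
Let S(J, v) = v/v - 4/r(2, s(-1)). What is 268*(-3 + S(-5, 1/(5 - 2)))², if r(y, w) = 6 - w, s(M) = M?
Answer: 86832/49 ≈ 1772.1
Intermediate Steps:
S(J, v) = 3/7 (S(J, v) = v/v - 4/(6 - 1*(-1)) = 1 - 4/(6 + 1) = 1 - 4/7 = 3/7)
268*(-3 + S(-5, 1/(5 - 2)))² = 268*(-3 + 3/7)² = 268*(-18/7)² = 268*(324/49) = 86832/49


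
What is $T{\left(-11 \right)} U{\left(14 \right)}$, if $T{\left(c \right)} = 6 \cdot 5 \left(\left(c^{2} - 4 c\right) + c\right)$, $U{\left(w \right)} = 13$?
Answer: $60060$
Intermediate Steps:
$T{\left(c \right)} = - 90 c + 30 c^{2}$ ($T{\left(c \right)} = 30 \left(c^{2} - 3 c\right) = - 90 c + 30 c^{2}$)
$T{\left(-11 \right)} U{\left(14 \right)} = 30 \left(-11\right) \left(-3 - 11\right) 13 = 30 \left(-11\right) \left(-14\right) 13 = 4620 \cdot 13 = 60060$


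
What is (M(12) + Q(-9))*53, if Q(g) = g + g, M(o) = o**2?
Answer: 6678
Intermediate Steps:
Q(g) = 2*g
(M(12) + Q(-9))*53 = (12**2 + 2*(-9))*53 = (144 - 18)*53 = 126*53 = 6678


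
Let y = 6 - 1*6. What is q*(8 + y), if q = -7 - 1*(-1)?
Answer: -48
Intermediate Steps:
q = -6 (q = -7 + 1 = -6)
y = 0 (y = 6 - 6 = 0)
q*(8 + y) = -6*(8 + 0) = -6*8 = -48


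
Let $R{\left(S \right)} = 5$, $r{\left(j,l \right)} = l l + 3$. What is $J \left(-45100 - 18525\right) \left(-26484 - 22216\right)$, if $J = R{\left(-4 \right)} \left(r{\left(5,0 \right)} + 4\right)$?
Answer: $108448812500$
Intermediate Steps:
$r{\left(j,l \right)} = 3 + l^{2}$ ($r{\left(j,l \right)} = l^{2} + 3 = 3 + l^{2}$)
$J = 35$ ($J = 5 \left(\left(3 + 0^{2}\right) + 4\right) = 5 \left(\left(3 + 0\right) + 4\right) = 5 \left(3 + 4\right) = 5 \cdot 7 = 35$)
$J \left(-45100 - 18525\right) \left(-26484 - 22216\right) = 35 \left(-45100 - 18525\right) \left(-26484 - 22216\right) = 35 \left(\left(-63625\right) \left(-48700\right)\right) = 35 \cdot 3098537500 = 108448812500$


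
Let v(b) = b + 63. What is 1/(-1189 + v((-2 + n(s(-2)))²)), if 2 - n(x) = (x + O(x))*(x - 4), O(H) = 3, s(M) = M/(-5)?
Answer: -625/610114 ≈ -0.0010244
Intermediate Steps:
s(M) = -M/5 (s(M) = M*(-⅕) = -M/5)
n(x) = 2 - (-4 + x)*(3 + x) (n(x) = 2 - (x + 3)*(x - 4) = 2 - (3 + x)*(-4 + x) = 2 - (-4 + x)*(3 + x))
v(b) = 63 + b
1/(-1189 + v((-2 + n(s(-2)))²)) = 1/(-1189 + (63 + (-2 + (14 - ⅕*(-2) - (-⅕*(-2))²))²)) = 1/(-1189 + (63 + (-2 + (14 + ⅖ - (⅖)²))²)) = 1/(-1189 + (63 + (-2 + (14 + ⅖ - 1*4/25))²)) = 1/(-1189 + (63 + (-2 + (14 + ⅖ - 4/25))²)) = 1/(-1189 + (63 + (-2 + 356/25)²)) = 1/(-1189 + (63 + (306/25)²)) = 1/(-1189 + (63 + 93636/625)) = 1/(-1189 + 133011/625) = 1/(-610114/625) = -625/610114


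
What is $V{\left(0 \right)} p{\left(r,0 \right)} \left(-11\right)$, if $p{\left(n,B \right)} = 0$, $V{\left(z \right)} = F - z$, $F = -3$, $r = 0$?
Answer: $0$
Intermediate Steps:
$V{\left(z \right)} = -3 - z$
$V{\left(0 \right)} p{\left(r,0 \right)} \left(-11\right) = \left(-3 - 0\right) 0 \left(-11\right) = \left(-3 + 0\right) 0 \left(-11\right) = \left(-3\right) 0 \left(-11\right) = 0 \left(-11\right) = 0$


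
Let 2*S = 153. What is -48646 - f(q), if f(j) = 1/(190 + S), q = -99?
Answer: -25928320/533 ≈ -48646.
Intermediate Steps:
S = 153/2 (S = (½)*153 = 153/2 ≈ 76.500)
f(j) = 2/533 (f(j) = 1/(190 + 153/2) = 1/(533/2) = 2/533)
-48646 - f(q) = -48646 - 1*2/533 = -48646 - 2/533 = -25928320/533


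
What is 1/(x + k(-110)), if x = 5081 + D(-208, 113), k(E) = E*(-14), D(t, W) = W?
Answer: 1/6734 ≈ 0.00014850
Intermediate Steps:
k(E) = -14*E
x = 5194 (x = 5081 + 113 = 5194)
1/(x + k(-110)) = 1/(5194 - 14*(-110)) = 1/(5194 + 1540) = 1/6734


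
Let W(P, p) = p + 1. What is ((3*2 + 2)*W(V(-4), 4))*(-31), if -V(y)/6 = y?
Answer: -1240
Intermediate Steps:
V(y) = -6*y
W(P, p) = 1 + p
((3*2 + 2)*W(V(-4), 4))*(-31) = ((3*2 + 2)*(1 + 4))*(-31) = ((6 + 2)*5)*(-31) = (8*5)*(-31) = 40*(-31) = -1240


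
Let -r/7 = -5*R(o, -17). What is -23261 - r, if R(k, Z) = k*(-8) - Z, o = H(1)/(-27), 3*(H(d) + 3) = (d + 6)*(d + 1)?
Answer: -1933736/81 ≈ -23873.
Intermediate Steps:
H(d) = -3 + (1 + d)*(6 + d)/3 (H(d) = -3 + ((d + 6)*(d + 1))/3 = -3 + ((6 + d)*(1 + d))/3 = -3 + ((1 + d)*(6 + d))/3 = -3 + (1 + d)*(6 + d)/3)
o = -5/81 (o = (-1 + (⅓)*1² + (7/3)*1)/(-27) = (-1 + (⅓)*1 + 7/3)*(-1/27) = (-1 + ⅓ + 7/3)*(-1/27) = (5/3)*(-1/27) = -5/81 ≈ -0.061728)
R(k, Z) = -Z - 8*k (R(k, Z) = -8*k - Z = -Z - 8*k)
r = 49595/81 (r = -(-35)*(-1*(-17) - 8*(-5/81)) = -(-35)*(17 + 40/81) = -(-35)*1417/81 = -7*(-7085/81) = 49595/81 ≈ 612.28)
-23261 - r = -23261 - 1*49595/81 = -23261 - 49595/81 = -1933736/81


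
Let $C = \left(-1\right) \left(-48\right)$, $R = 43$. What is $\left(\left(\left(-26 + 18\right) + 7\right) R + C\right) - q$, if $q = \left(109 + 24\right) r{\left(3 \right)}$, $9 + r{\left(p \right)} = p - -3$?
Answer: $404$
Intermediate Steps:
$C = 48$
$r{\left(p \right)} = -6 + p$ ($r{\left(p \right)} = -9 + \left(p - -3\right) = -9 + \left(p + 3\right) = -9 + \left(3 + p\right) = -6 + p$)
$q = -399$ ($q = \left(109 + 24\right) \left(-6 + 3\right) = 133 \left(-3\right) = -399$)
$\left(\left(\left(-26 + 18\right) + 7\right) R + C\right) - q = \left(\left(\left(-26 + 18\right) + 7\right) 43 + 48\right) - -399 = \left(\left(-8 + 7\right) 43 + 48\right) + 399 = \left(\left(-1\right) 43 + 48\right) + 399 = \left(-43 + 48\right) + 399 = 5 + 399 = 404$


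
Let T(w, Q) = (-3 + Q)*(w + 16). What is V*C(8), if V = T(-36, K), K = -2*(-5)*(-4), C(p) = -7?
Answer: -6020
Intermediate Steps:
K = -40 (K = 10*(-4) = -40)
T(w, Q) = (-3 + Q)*(16 + w)
V = 860 (V = -48 - 3*(-36) + 16*(-40) - 40*(-36) = -48 + 108 - 640 + 1440 = 860)
V*C(8) = 860*(-7) = -6020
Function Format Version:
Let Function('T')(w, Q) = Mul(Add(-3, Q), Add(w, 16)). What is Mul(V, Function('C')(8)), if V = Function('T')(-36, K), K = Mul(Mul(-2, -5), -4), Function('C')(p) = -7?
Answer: -6020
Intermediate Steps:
K = -40 (K = Mul(10, -4) = -40)
Function('T')(w, Q) = Mul(Add(-3, Q), Add(16, w))
V = 860 (V = Add(-48, Mul(-3, -36), Mul(16, -40), Mul(-40, -36)) = Add(-48, 108, -640, 1440) = 860)
Mul(V, Function('C')(8)) = Mul(860, -7) = -6020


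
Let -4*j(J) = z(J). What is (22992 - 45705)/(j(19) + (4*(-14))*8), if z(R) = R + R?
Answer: 15142/305 ≈ 49.646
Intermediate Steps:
z(R) = 2*R
j(J) = -J/2
(22992 - 45705)/(j(19) + (4*(-14))*8) = (22992 - 45705)/(-1/2*19 + (4*(-14))*8) = -22713/(-19/2 - 56*8) = -22713/(-19/2 - 448) = -22713/(-915/2) = -22713*(-2/915) = 15142/305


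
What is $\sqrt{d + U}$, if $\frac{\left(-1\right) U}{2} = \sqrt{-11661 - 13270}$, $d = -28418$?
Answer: $\sqrt{-28418 - 2 i \sqrt{24931}} \approx 0.9366 - 168.58 i$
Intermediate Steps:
$U = - 2 i \sqrt{24931}$ ($U = - 2 \sqrt{-11661 - 13270} = - 2 \sqrt{-24931} = - 2 i \sqrt{24931} \approx - 315.79 i$)
$\sqrt{d + U} = \sqrt{-28418 - 2 i \sqrt{24931}}$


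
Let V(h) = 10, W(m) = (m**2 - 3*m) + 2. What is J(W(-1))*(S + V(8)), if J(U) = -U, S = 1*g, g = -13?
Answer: 18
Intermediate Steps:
S = -13 (S = 1*(-13) = -13)
W(m) = 2 + m**2 - 3*m
J(W(-1))*(S + V(8)) = (-(2 + (-1)**2 - 3*(-1)))*(-13 + 10) = -(2 + 1 + 3)*(-3) = -1*6*(-3) = -6*(-3) = 18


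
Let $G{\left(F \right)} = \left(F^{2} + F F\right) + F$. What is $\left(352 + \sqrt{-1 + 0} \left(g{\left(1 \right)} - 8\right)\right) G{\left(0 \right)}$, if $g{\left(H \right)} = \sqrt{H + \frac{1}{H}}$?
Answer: $0$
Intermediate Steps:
$G{\left(F \right)} = F + 2 F^{2}$ ($G{\left(F \right)} = \left(F^{2} + F^{2}\right) + F = 2 F^{2} + F = F + 2 F^{2}$)
$\left(352 + \sqrt{-1 + 0} \left(g{\left(1 \right)} - 8\right)\right) G{\left(0 \right)} = \left(352 + \sqrt{-1 + 0} \left(\sqrt{1 + 1^{-1}} - 8\right)\right) 0 \left(1 + 2 \cdot 0\right) = \left(352 + \sqrt{-1} \left(\sqrt{1 + 1} - 8\right)\right) 0 \left(1 + 0\right) = \left(352 + i \left(\sqrt{2} - 8\right)\right) 0 \cdot 1 = \left(352 + i \left(-8 + \sqrt{2}\right)\right) 0 = 0$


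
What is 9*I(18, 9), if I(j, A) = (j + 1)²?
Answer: 3249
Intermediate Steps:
I(j, A) = (1 + j)²
9*I(18, 9) = 9*(1 + 18)² = 9*19² = 9*361 = 3249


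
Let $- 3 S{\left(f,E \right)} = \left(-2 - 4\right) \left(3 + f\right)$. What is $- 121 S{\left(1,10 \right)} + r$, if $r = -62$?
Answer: $-1030$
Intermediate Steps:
$S{\left(f,E \right)} = 6 + 2 f$ ($S{\left(f,E \right)} = - \frac{\left(-2 - 4\right) \left(3 + f\right)}{3} = - \frac{\left(-6\right) \left(3 + f\right)}{3} = - \frac{-18 - 6 f}{3} = 6 + 2 f$)
$- 121 S{\left(1,10 \right)} + r = - 121 \left(6 + 2 \cdot 1\right) - 62 = - 121 \left(6 + 2\right) - 62 = \left(-121\right) 8 - 62 = -968 - 62 = -1030$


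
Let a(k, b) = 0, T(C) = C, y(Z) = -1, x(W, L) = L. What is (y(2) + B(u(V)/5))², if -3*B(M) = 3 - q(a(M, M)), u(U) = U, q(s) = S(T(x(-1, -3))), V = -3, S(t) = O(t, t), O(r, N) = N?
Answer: 9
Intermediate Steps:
S(t) = t
q(s) = -3
B(M) = -2 (B(M) = -(3 - 1*(-3))/3 = -(3 + 3)/3 = -⅓*6 = -2)
(y(2) + B(u(V)/5))² = (-1 - 2)² = (-3)² = 9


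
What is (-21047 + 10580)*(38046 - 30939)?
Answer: -74388969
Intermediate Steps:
(-21047 + 10580)*(38046 - 30939) = -10467*7107 = -74388969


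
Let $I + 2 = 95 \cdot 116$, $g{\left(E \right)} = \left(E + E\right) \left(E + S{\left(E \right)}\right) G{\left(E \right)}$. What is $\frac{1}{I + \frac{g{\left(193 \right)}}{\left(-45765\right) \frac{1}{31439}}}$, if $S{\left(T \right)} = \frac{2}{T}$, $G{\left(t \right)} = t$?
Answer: $- \frac{5085}{50172617576} \approx -1.0135 \cdot 10^{-7}$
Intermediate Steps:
$g{\left(E \right)} = 2 E^{2} \left(E + \frac{2}{E}\right)$ ($g{\left(E \right)} = \left(E + E\right) \left(E + \frac{2}{E}\right) E = 2 E \left(E + \frac{2}{E}\right) E = 2 E^{2} \left(E + \frac{2}{E}\right)$)
$I = 11018$ ($I = -2 + 95 \cdot 116 = -2 + 11020 = 11018$)
$\frac{1}{I + \frac{g{\left(193 \right)}}{\left(-45765\right) \frac{1}{31439}}} = \frac{1}{11018 + \frac{2 \cdot 193 \left(2 + 193^{2}\right)}{\left(-45765\right) \frac{1}{31439}}} = \frac{1}{11018 + \frac{2 \cdot 193 \left(2 + 37249\right)}{\left(-45765\right) \frac{1}{31439}}} = \frac{1}{11018 + \frac{2 \cdot 193 \cdot 37251}{- \frac{45765}{31439}}} = \frac{1}{11018 + 14378886 \left(- \frac{31439}{45765}\right)} = \frac{1}{11018 - \frac{50228644106}{5085}} = \frac{1}{- \frac{50172617576}{5085}} = - \frac{5085}{50172617576}$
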